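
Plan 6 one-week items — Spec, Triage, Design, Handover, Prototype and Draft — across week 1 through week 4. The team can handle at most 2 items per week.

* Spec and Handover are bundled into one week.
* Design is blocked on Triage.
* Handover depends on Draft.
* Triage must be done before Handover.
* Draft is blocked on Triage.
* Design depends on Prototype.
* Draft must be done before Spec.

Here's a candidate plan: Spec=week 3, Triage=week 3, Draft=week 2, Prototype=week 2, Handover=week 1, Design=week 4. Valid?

The team can handle at most 2 items per week — holds.
Spec and Handover are bundled into one week — violated.
Draft must be done before Spec — holds.
Draft is blocked on Triage — violated.
Triage must be done before Handover — violated.
Design depends on Prototype — holds.
Handover depends on Draft — violated.
Design is blocked on Triage — holds.

No. Triage must be done before Handover is not satisfied.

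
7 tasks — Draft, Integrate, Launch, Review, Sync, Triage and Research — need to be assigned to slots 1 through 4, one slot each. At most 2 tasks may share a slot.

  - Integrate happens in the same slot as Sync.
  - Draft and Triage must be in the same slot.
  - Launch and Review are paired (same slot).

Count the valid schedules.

Splitting on Draft: it can be 1 (6), 2 (6), 3 (6), 4 (6). Listing each branch's schedules as (Integrate, Launch, Review, Sync, Triage, Research):
Draft=1: (2,3,3,2,1,4) (2,4,4,2,1,3) (3,2,2,3,1,4) (3,4,4,3,1,2) (4,2,2,4,1,3) (4,3,3,4,1,2) — 6.
Draft=2: (1,3,3,1,2,4) (1,4,4,1,2,3) (3,1,1,3,2,4) (3,4,4,3,2,1) (4,1,1,4,2,3) (4,3,3,4,2,1) — 6.
Draft=3: (1,2,2,1,3,4) (1,4,4,1,3,2) (2,1,1,2,3,4) (2,4,4,2,3,1) (4,1,1,4,3,2) (4,2,2,4,3,1) — 6.
Draft=4: (1,2,2,1,4,3) (1,3,3,1,4,2) (2,1,1,2,4,3) (2,3,3,2,4,1) (3,1,1,3,4,2) (3,2,2,3,4,1) — 6.
Summing: 6 + 6 + 6 + 6 = 24.

24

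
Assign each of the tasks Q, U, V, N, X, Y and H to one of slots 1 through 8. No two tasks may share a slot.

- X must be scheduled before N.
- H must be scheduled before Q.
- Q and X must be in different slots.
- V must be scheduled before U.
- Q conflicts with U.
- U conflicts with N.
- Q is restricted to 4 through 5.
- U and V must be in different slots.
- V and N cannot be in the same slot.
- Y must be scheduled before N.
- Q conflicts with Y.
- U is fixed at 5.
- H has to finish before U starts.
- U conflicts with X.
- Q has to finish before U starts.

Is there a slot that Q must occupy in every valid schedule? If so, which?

4

Q's window is 4–5.
U is fixed at 5, and Q can't share a slot with U.
So Q must be 4.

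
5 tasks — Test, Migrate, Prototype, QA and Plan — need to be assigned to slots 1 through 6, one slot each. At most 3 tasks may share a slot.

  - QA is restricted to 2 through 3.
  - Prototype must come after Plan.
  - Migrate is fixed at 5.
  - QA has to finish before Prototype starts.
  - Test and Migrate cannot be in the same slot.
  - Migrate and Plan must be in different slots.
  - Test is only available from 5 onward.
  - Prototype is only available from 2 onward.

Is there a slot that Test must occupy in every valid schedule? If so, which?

6

Test's window is 5–6.
Migrate is fixed at 5, and Test can't share a slot with Migrate.
So Test must be 6.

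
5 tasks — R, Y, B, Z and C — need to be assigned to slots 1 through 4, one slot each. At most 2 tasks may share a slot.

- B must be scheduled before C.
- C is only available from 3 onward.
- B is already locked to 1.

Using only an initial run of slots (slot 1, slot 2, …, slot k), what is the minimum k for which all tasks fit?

The precedence chain requires at least 2 distinct slots.
With at most 2 per slot and 5 tasks, at least 3 slots are needed.
C can't be placed before 3, so the schedule must run through at least slot 3.
3 works (last occupied slot: 3): for example R -> 1, B -> 1, C -> 3, Y -> 2, Z -> 2.

3 slots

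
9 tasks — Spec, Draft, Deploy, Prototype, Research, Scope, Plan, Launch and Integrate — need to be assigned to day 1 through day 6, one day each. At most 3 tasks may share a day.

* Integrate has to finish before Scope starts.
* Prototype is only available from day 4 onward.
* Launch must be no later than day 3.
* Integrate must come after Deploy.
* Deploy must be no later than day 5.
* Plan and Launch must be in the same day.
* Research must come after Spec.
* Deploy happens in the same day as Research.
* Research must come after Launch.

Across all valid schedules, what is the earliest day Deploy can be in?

day 2

Deploy must be in the same day as Research, which can't be before day 2, so Deploy is at least day 2; Deploy's own window allows nothing later than day 5; downstream work caps Deploy at day 4.
Deploy at day 2 is achievable: Integrate in day 3; Draft in day 2; Deploy in day 2; Launch in day 1; Research in day 2; Prototype in day 4; Plan in day 1; Spec in day 1; Scope in day 4.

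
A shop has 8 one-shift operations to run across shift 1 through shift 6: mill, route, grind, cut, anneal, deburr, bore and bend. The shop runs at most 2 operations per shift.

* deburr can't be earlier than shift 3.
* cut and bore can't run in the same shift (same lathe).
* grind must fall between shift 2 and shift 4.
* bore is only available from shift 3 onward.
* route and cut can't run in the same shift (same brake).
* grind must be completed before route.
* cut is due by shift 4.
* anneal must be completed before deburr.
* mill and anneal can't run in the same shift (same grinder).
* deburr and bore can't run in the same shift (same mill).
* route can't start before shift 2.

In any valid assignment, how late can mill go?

shift 6

mill at shift 6 is achievable: bore=shift 4; bend=shift 2; route=shift 3; grind=shift 2; deburr=shift 3; anneal=shift 1; cut=shift 1; mill=shift 6.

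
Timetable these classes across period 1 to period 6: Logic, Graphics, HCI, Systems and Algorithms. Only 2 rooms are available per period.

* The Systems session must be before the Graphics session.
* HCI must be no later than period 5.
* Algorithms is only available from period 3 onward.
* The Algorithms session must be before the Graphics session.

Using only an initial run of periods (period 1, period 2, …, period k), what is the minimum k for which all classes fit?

The precedence chain requires at least 2 distinct periods.
With at most 2 per period and 5 classes, at least 3 periods are needed.
Propagating the time windows through the other constraints, Graphics can't land before period 4, so the schedule must run through at least period 4.
4 works (last occupied period: period 4): for example Logic in period 1, Graphics in period 4, Systems in period 1, HCI in period 2, Algorithms in period 3.

4 periods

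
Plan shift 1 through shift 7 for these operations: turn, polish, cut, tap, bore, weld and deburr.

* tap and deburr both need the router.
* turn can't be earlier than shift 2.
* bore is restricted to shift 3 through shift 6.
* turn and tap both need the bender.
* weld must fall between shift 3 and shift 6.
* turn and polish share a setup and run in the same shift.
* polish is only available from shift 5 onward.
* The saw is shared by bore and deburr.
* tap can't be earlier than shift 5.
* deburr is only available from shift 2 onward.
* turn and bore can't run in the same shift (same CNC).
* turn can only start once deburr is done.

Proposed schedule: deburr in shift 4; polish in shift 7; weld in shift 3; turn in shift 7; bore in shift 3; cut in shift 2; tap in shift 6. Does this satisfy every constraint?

Valid

The saw is shared by bore and deburr — holds.
weld must fall between shift 3 and shift 6 — holds.
turn and polish share a setup and run in the same shift — holds.
turn can't be earlier than shift 2 — holds.
turn and bore can't run in the same shift (same CNC) — holds.
deburr is only available from shift 2 onward — holds.
tap and deburr both need the router — holds.
turn and tap both need the bender — holds.
turn can only start once deburr is done — holds.
bore is restricted to shift 3 through shift 6 — holds.
polish is only available from shift 5 onward — holds.
tap can't be earlier than shift 5 — holds.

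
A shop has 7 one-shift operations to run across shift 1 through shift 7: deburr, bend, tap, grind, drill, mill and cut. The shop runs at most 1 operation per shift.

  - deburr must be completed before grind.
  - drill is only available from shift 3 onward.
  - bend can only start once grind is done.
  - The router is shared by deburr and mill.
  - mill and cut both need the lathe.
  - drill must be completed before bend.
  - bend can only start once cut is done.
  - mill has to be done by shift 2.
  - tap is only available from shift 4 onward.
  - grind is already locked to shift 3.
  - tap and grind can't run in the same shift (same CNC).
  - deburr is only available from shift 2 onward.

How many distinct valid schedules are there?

8

Splitting on bend: it can be shift 6 (2), shift 7 (6). Listing each branch's schedules as (deburr, tap, grind, drill, mill, cut) by shift number:
bend=shift 6: (2,7,3,4,1,5) (2,7,3,5,1,4) — 2.
bend=shift 7: (2,4,3,5,1,6) (2,4,3,6,1,5) (2,5,3,4,1,6) (2,5,3,6,1,4) (2,6,3,4,1,5) (2,6,3,5,1,4) — 6.
Summing: 2 + 6 = 8.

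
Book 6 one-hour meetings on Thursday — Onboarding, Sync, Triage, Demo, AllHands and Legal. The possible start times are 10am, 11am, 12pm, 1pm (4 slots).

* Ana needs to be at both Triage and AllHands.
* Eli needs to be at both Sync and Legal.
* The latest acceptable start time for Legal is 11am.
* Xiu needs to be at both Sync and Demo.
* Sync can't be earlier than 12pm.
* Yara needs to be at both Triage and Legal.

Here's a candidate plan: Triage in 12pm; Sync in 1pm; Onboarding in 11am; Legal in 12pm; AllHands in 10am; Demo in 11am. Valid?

Invalid. Yara needs to be at both Triage and Legal.

Yara needs to be at both Triage and Legal — violated.
Eli needs to be at both Sync and Legal — holds.
Sync can't be earlier than 12pm — holds.
Xiu needs to be at both Sync and Demo — holds.
Ana needs to be at both Triage and AllHands — holds.
The latest acceptable start time for Legal is 11am — violated.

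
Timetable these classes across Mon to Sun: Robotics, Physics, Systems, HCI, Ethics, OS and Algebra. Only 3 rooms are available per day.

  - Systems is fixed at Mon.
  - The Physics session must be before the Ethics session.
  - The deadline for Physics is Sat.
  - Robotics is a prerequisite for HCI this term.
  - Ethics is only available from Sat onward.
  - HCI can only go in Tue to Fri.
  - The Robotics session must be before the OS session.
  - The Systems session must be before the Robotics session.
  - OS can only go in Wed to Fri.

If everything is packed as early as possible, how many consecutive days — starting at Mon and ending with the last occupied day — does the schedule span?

6

The precedence chain requires at least 3 distinct days.
With at most 3 per day and 7 classes, at least 3 days are needed.
Ethics can't be placed before Sat — that is day 6 counting from Mon — so the schedule must run through at least 6 days.
6 works (last occupied day: Sat): for example HCI -> Wed, OS -> Wed, Robotics -> Tue, Physics -> Mon, Systems -> Mon, Ethics -> Sat, Algebra -> Mon.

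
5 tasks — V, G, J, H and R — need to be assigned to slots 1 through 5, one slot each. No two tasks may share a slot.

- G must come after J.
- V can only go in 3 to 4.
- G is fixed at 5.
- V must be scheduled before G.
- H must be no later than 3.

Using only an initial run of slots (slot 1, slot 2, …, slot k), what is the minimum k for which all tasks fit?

The precedence chain requires at least 2 distinct slots.
With at most 1 per slot and 5 tasks, at least 5 slots are needed.
G can't be placed before 5, so the schedule must run through at least slot 5.
5 works (last occupied slot: 5): for example G -> 5, R -> 4, J -> 2, H -> 1, V -> 3.

5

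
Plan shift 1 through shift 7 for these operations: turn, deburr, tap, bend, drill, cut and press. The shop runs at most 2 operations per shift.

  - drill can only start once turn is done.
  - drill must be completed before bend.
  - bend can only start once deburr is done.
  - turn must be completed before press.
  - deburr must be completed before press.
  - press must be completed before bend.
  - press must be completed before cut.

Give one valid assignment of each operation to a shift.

deburr in shift 1; bend in shift 3; turn in shift 1; press in shift 2; drill in shift 2; tap in shift 4; cut in shift 3

Checking: turn(shift 1) before press(shift 2); turn(shift 1) before drill(shift 2); press(shift 2) before bend(shift 3); deburr(shift 1) before press(shift 2); press(shift 2) before cut(shift 3); deburr(shift 1) before bend(shift 3); drill(shift 2) before bend(shift 3); max 2 per shift (cap 2).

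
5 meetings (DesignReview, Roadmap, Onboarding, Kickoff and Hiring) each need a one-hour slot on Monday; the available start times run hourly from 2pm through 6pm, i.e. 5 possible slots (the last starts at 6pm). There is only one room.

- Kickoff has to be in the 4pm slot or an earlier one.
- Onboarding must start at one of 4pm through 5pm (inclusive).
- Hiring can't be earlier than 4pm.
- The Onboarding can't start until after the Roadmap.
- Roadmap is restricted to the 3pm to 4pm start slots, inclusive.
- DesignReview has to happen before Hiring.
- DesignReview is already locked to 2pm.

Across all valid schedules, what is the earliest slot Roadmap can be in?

3pm

Roadmap is available from 3pm; Roadmap's own window allows nothing later than 4pm.
Roadmap at 3pm is achievable: Roadmap=3pm; Onboarding=5pm; Kickoff=4pm; DesignReview=2pm; Hiring=6pm.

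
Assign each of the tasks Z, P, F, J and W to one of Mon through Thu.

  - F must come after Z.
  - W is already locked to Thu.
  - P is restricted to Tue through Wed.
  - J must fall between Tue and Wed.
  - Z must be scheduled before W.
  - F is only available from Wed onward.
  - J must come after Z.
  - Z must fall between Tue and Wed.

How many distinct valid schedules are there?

4

Enumerating: F -> Wed; W -> Thu; J -> Wed; P -> Tue; Z -> Tue | J -> Wed; W -> Thu; P -> Wed; F -> Wed; Z -> Tue | W=Thu, J=Wed, F=Thu, P=Tue, Z=Tue | W in Thu; P in Wed; F in Thu; J in Wed; Z in Tue.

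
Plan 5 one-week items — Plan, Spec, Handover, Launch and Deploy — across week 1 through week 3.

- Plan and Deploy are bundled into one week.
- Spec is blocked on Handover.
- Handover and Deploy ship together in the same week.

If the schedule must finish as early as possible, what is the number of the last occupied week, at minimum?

2

The precedence chain requires at least 2 distinct weeks.
2 works (last occupied week: week 2): for example Plan=week 1, Deploy=week 1, Handover=week 1, Launch=week 1, Spec=week 2.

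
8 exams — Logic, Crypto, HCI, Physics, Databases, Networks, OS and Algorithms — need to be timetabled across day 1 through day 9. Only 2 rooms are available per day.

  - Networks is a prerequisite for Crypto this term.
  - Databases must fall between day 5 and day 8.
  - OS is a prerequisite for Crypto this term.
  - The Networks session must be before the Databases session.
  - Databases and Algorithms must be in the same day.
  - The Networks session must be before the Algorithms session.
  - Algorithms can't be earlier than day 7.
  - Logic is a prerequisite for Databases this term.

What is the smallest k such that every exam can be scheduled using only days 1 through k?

The precedence chain requires at least 2 distinct days.
With at most 2 per day and 8 exams, at least 4 days are needed.
Algorithms can't be placed before day 7, so the schedule must run through at least day 7.
7 works (last occupied day: day 7): for example Logic in day 2; Crypto in day 2; Algorithms in day 7; Networks in day 1; HCI in day 3; OS in day 1; Physics in day 3; Databases in day 7.

7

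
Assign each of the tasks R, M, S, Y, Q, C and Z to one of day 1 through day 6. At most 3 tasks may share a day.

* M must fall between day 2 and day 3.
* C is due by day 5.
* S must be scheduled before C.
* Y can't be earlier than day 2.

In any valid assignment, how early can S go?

day 1

Downstream work caps S at day 4.
S at day 1 is achievable: Q=day 1, R=day 1, C=day 2, S=day 1, Z=day 3, M=day 2, Y=day 2.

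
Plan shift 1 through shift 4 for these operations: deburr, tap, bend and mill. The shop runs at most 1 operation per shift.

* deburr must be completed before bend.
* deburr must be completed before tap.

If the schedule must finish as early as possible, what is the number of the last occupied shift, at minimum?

4

The precedence chain requires at least 2 distinct shifts.
With at most 1 per shift and 4 operations, at least 4 shifts are needed.
4 works (last occupied shift: shift 4): for example deburr -> shift 1, bend -> shift 3, mill -> shift 4, tap -> shift 2.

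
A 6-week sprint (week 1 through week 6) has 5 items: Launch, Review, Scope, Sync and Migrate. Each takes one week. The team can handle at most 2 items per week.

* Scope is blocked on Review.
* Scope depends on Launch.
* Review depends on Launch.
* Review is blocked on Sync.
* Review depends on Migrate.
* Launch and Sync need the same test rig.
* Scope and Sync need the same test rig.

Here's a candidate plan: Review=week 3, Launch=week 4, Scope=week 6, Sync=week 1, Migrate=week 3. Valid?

Review depends on Migrate — violated.
Launch and Sync need the same test rig — holds.
Scope and Sync need the same test rig — holds.
Scope is blocked on Review — holds.
Review is blocked on Sync — holds.
Scope depends on Launch — holds.
The team can handle at most 2 items per week — holds.
Review depends on Launch — violated.

Invalid. Review depends on Launch.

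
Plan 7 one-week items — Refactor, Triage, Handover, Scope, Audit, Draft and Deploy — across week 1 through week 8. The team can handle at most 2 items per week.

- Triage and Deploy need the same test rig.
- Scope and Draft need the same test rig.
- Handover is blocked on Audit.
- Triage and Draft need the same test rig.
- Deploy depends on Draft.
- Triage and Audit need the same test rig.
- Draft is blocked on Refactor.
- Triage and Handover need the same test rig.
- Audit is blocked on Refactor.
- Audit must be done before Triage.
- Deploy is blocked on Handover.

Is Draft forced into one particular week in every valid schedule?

Draft can be week 2 (e.g. Handover=week 3, Scope=week 1, Audit=week 2, Refactor=week 1, Deploy=week 4, Draft=week 2, Triage=week 5) or week 3 (e.g. Scope in week 1; Triage in week 5; Handover in week 3; Refactor in week 1; Deploy in week 4; Draft in week 3; Audit in week 2).

No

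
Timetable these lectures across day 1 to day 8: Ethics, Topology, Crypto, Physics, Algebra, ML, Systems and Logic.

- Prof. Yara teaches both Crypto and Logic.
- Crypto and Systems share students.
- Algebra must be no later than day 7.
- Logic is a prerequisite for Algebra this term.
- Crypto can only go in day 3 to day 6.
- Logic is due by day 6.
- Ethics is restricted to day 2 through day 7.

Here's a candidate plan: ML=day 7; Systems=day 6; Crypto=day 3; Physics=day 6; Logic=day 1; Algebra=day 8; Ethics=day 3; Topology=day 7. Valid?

Ethics is restricted to day 2 through day 7 — holds.
Logic is a prerequisite for Algebra this term — holds.
Crypto can only go in day 3 to day 6 — holds.
Prof. Yara teaches both Crypto and Logic — holds.
Logic is due by day 6 — holds.
Algebra must be no later than day 7 — violated.
Crypto and Systems share students — holds.

No. Algebra must be no later than day 7 is not satisfied.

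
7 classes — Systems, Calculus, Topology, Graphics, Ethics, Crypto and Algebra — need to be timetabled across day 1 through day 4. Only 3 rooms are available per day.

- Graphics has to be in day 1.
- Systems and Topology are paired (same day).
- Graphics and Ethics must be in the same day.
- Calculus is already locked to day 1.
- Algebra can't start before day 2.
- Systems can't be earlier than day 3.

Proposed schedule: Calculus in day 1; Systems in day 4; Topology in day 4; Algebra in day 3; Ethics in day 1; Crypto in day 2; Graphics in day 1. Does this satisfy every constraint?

Valid

Calculus is already locked to day 1 — holds.
Only 3 rooms are available per day — holds.
Algebra can't start before day 2 — holds.
Graphics has to be in day 1 — holds.
Systems and Topology are paired (same day) — holds.
Systems can't be earlier than day 3 — holds.
Graphics and Ethics must be in the same day — holds.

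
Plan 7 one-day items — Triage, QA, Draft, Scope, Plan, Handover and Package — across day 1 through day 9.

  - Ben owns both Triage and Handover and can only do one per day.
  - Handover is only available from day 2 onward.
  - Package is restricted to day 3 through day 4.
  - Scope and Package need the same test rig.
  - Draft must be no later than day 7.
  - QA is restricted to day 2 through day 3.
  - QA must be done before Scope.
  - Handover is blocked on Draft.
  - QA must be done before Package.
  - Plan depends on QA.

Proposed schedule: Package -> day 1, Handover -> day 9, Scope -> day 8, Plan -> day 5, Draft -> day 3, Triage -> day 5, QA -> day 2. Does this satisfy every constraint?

Invalid. Package is restricted to day 3 through day 4.

Handover is only available from day 2 onward — holds.
Handover is blocked on Draft — holds.
QA must be done before Package — violated.
Package is restricted to day 3 through day 4 — violated.
Draft must be no later than day 7 — holds.
QA is restricted to day 2 through day 3 — holds.
Ben owns both Triage and Handover and can only do one per day — holds.
Scope and Package need the same test rig — holds.
QA must be done before Scope — holds.
Plan depends on QA — holds.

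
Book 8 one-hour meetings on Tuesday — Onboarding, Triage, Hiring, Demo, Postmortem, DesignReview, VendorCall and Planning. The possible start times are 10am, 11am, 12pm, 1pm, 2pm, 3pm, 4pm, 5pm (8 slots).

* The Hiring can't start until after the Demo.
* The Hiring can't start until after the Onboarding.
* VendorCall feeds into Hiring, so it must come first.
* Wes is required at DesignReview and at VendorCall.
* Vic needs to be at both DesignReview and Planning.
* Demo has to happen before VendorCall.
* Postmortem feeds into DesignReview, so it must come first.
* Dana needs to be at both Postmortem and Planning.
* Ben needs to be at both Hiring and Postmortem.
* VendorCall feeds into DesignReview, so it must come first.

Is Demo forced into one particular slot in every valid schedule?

No

Demo can be 10am (e.g. Demo -> 10am; Hiring -> 12pm; Postmortem -> 10am; Planning -> 11am; VendorCall -> 11am; Triage -> 10am; DesignReview -> 12pm; Onboarding -> 10am) or 11am (e.g. Demo=11am, DesignReview=1pm, Planning=11am, VendorCall=12pm, Postmortem=10am, Hiring=1pm, Onboarding=10am, Triage=10am).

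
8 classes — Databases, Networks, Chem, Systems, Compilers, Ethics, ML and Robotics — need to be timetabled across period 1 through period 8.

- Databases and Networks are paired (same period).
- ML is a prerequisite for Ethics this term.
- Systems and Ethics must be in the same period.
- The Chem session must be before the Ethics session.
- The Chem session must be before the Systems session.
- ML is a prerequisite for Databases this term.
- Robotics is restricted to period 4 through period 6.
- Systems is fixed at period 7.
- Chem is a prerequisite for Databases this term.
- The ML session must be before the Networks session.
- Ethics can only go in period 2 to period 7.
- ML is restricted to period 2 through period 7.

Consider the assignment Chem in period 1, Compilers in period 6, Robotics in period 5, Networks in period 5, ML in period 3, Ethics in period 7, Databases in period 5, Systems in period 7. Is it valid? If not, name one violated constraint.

ML is restricted to period 2 through period 7 — holds.
Chem is a prerequisite for Databases this term — holds.
ML is a prerequisite for Ethics this term — holds.
Databases and Networks are paired (same period) — holds.
The Chem session must be before the Systems session — holds.
Systems and Ethics must be in the same period — holds.
The Chem session must be before the Ethics session — holds.
Ethics can only go in period 2 to period 7 — holds.
Systems is fixed at period 7 — holds.
The ML session must be before the Networks session — holds.
ML is a prerequisite for Databases this term — holds.
Robotics is restricted to period 4 through period 6 — holds.

Yes, all constraints hold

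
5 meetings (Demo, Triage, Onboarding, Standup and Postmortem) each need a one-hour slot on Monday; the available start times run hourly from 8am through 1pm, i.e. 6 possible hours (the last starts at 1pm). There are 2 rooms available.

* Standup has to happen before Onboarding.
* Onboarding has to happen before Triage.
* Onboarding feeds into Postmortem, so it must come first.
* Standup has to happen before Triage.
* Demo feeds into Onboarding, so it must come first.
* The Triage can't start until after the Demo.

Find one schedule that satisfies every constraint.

Onboarding in 9am; Postmortem in 10am; Standup in 8am; Demo in 8am; Triage in 10am

Checking: Onboarding(9am) before Triage(10am); Standup(8am) before Onboarding(9am); Onboarding(9am) before Postmortem(10am); Demo(8am) before Onboarding(9am); Demo(8am) before Triage(10am); Standup(8am) before Triage(10am); max 2 per hour (cap 2).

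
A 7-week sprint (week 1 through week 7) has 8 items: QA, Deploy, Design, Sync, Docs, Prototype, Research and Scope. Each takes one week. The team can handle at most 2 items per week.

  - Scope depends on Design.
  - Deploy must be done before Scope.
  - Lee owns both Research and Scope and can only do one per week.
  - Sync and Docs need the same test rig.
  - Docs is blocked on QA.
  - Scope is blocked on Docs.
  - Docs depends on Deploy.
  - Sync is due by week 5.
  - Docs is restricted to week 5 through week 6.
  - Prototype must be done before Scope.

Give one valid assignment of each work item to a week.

Sync in week 1, Prototype in week 3, Research in week 3, QA in week 2, Scope in week 6, Design in week 2, Deploy in week 1, Docs in week 5

Checking: Docs(week 5) before Scope(week 6); Deploy(week 1) before Docs(week 5); Prototype(week 3) before Scope(week 6); Design(week 2) before Scope(week 6); QA(week 2) before Docs(week 5); Deploy(week 1) before Scope(week 6); Research(week 3) != Scope(week 6); Sync(week 1) != Docs(week 5); Docs=week 5 in [week 5,week 6]; Sync=week 1 in [week 1,week 5]; max 2 per week (cap 2).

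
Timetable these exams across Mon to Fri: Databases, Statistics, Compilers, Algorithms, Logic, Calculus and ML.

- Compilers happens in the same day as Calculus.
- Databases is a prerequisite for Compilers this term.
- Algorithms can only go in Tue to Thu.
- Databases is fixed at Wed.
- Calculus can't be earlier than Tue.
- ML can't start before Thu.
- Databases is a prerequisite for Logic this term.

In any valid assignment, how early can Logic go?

Precedence pushes Logic to at least Thu.
Logic at Thu is achievable: Databases -> Wed; ML -> Thu; Logic -> Thu; Statistics -> Mon; Compilers -> Thu; Algorithms -> Tue; Calculus -> Thu.

Thu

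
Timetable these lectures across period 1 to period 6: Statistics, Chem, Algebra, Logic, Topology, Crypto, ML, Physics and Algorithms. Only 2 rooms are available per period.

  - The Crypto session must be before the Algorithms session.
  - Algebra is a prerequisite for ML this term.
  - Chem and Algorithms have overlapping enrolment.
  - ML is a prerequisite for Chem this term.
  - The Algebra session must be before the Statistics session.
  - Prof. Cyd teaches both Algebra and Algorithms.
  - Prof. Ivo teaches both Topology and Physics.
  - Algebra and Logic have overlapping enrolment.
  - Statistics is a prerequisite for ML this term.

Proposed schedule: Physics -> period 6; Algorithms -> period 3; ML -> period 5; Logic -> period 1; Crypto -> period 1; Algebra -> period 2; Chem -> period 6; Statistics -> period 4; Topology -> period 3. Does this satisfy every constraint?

The Crypto session must be before the Algorithms session — holds.
Only 2 rooms are available per period — holds.
Algebra is a prerequisite for ML this term — holds.
The Algebra session must be before the Statistics session — holds.
Prof. Ivo teaches both Topology and Physics — holds.
ML is a prerequisite for Chem this term — holds.
Chem and Algorithms have overlapping enrolment — holds.
Algebra and Logic have overlapping enrolment — holds.
Statistics is a prerequisite for ML this term — holds.
Prof. Cyd teaches both Algebra and Algorithms — holds.

Valid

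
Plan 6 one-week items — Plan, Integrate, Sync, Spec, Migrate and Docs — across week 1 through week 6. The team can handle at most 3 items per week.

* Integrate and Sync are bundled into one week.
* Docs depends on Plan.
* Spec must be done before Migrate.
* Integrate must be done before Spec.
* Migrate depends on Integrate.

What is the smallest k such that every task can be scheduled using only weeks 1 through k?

3

The precedence chain requires at least 3 distinct weeks.
With at most 3 per week and 6 tasks, at least 2 weeks are needed.
3 works (last occupied week: week 3): for example Migrate -> week 3; Spec -> week 2; Docs -> week 2; Plan -> week 1; Sync -> week 1; Integrate -> week 1.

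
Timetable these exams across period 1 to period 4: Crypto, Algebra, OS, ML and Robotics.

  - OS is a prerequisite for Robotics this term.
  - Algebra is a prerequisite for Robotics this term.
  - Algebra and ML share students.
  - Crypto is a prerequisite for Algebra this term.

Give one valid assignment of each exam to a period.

OS in period 1; ML in period 1; Robotics in period 3; Crypto in period 1; Algebra in period 2

Checking: Algebra(period 2) before Robotics(period 3); Crypto(period 1) before Algebra(period 2); OS(period 1) before Robotics(period 3); Algebra(period 2) != ML(period 1).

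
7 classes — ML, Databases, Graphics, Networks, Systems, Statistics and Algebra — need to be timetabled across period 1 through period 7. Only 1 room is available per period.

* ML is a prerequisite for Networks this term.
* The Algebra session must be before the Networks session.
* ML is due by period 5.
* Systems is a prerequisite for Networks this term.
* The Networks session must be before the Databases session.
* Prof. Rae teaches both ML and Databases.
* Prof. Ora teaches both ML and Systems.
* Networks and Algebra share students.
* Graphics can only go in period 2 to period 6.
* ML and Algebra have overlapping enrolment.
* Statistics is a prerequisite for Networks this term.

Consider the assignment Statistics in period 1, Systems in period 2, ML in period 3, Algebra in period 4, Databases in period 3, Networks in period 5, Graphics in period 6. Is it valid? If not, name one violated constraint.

No. Prof. Rae teaches both ML and Databases is not satisfied.

Graphics can only go in period 2 to period 6 — holds.
ML is a prerequisite for Networks this term — holds.
The Networks session must be before the Databases session — violated.
Networks and Algebra share students — holds.
Statistics is a prerequisite for Networks this term — holds.
Prof. Ora teaches both ML and Systems — holds.
Systems is a prerequisite for Networks this term — holds.
Only 1 room is available per period — violated.
ML and Algebra have overlapping enrolment — holds.
ML is due by period 5 — holds.
The Algebra session must be before the Networks session — holds.
Prof. Rae teaches both ML and Databases — violated.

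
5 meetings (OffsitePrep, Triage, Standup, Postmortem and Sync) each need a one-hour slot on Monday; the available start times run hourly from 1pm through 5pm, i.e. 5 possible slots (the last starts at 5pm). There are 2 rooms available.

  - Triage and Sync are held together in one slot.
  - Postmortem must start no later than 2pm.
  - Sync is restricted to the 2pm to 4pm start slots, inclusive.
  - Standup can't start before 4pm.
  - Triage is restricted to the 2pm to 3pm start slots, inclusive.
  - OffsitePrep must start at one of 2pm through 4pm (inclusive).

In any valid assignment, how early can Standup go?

Standup is available from 4pm.
Standup at 4pm is achievable: Triage -> 2pm, Standup -> 4pm, OffsitePrep -> 3pm, Sync -> 2pm, Postmortem -> 1pm.

4pm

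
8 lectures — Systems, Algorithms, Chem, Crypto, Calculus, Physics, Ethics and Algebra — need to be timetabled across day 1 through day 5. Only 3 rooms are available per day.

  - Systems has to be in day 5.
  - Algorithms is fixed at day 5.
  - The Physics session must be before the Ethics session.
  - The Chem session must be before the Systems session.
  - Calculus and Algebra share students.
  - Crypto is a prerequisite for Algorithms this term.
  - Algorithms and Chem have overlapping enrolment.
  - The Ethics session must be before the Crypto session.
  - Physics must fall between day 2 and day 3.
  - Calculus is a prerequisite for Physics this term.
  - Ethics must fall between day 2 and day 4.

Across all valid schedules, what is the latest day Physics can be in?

day 2

Physics is available from day 2; Physics's own window allows nothing later than day 3; downstream work caps Physics at day 2.
Physics at day 2 is achievable: Systems=day 5, Chem=day 1, Ethics=day 3, Calculus=day 1, Algorithms=day 5, Algebra=day 2, Physics=day 2, Crypto=day 4.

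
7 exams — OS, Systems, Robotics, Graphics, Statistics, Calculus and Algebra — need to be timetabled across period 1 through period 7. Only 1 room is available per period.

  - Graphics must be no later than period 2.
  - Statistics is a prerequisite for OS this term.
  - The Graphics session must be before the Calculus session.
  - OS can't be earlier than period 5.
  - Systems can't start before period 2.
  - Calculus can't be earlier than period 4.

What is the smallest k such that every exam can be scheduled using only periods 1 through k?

7 periods

The precedence chain requires at least 2 distinct periods.
With at most 1 per period and 7 exams, at least 7 periods are needed.
OS can't be placed before period 5, so the schedule must run through at least period 5.
7 works (last occupied period: period 7): for example OS in period 5; Systems in period 2; Statistics in period 3; Graphics in period 1; Robotics in period 6; Calculus in period 4; Algebra in period 7.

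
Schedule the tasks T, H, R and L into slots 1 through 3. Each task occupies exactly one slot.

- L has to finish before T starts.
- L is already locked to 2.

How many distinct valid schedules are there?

9

Splitting on H: it can be 1 (3), 2 (3), 3 (3). Listing each branch's schedules as (T, R, L):
H=1: (3,1,2) (3,2,2) (3,3,2) — 3.
H=2: (3,1,2) (3,2,2) (3,3,2) — 3.
H=3: (3,1,2) (3,2,2) (3,3,2) — 3.
Summing: 3 + 3 + 3 = 9.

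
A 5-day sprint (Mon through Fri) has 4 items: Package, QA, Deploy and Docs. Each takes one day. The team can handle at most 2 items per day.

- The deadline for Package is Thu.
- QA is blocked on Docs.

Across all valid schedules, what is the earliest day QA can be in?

Precedence pushes QA to at least Tue.
QA at Tue is achievable: Package -> Mon; Docs -> Mon; Deploy -> Tue; QA -> Tue.

Tue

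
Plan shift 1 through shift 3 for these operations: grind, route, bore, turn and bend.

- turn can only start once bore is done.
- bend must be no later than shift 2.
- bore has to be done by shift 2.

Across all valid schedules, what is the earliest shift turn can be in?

shift 2

Precedence pushes turn to at least shift 2.
turn at shift 2 is achievable: bore=shift 1; bend=shift 1; grind=shift 1; route=shift 1; turn=shift 2.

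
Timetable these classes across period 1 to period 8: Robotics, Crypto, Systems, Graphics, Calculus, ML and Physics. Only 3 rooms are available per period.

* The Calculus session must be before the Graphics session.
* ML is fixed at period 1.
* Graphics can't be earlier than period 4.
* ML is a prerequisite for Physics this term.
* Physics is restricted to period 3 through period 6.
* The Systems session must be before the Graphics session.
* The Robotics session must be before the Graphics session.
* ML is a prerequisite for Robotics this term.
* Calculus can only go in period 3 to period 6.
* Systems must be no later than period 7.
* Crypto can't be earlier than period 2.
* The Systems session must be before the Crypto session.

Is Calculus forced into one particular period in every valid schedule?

Calculus can be period 3 (e.g. Systems -> period 1; Physics -> period 3; Crypto -> period 2; Robotics -> period 2; Graphics -> period 4; Calculus -> period 3; ML -> period 1) or period 4 (e.g. Calculus -> period 4, Robotics -> period 2, Systems -> period 1, Physics -> period 3, Graphics -> period 5, Crypto -> period 2, ML -> period 1).

No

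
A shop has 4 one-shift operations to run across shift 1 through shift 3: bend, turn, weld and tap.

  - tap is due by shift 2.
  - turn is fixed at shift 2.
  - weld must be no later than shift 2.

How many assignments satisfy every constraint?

12

Splitting on bend: it can be shift 1 (4), shift 2 (4), shift 3 (4). Listing each branch's schedules as (turn, weld, tap) by shift number:
bend=shift 1: (2,1,1) (2,1,2) (2,2,1) (2,2,2) — 4.
bend=shift 2: (2,1,1) (2,1,2) (2,2,1) (2,2,2) — 4.
bend=shift 3: (2,1,1) (2,1,2) (2,2,1) (2,2,2) — 4.
Summing: 4 + 4 + 4 = 12.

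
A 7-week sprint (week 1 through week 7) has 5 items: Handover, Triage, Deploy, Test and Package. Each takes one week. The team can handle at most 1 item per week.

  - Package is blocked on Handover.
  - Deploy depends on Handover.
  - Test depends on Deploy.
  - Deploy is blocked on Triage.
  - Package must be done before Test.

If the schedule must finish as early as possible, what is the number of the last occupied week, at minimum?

The precedence chain requires at least 3 distinct weeks.
With at most 1 per week and 5 tasks, at least 5 weeks are needed.
5 works (last occupied week: week 5): for example Triage in week 2; Deploy in week 3; Test in week 5; Package in week 4; Handover in week 1.

5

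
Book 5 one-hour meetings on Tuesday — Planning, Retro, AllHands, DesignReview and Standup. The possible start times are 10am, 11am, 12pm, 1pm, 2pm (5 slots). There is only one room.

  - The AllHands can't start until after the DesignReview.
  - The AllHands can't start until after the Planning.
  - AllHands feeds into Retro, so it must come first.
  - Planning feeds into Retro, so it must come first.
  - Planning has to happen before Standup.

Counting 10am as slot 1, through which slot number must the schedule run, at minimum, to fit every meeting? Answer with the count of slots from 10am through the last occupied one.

5

The precedence chain requires at least 3 distinct slots.
With at most 1 per slot and 5 meetings, at least 5 slots are needed.
5 works (last occupied slot: 2pm): for example AllHands -> 12pm; DesignReview -> 11am; Retro -> 1pm; Planning -> 10am; Standup -> 2pm.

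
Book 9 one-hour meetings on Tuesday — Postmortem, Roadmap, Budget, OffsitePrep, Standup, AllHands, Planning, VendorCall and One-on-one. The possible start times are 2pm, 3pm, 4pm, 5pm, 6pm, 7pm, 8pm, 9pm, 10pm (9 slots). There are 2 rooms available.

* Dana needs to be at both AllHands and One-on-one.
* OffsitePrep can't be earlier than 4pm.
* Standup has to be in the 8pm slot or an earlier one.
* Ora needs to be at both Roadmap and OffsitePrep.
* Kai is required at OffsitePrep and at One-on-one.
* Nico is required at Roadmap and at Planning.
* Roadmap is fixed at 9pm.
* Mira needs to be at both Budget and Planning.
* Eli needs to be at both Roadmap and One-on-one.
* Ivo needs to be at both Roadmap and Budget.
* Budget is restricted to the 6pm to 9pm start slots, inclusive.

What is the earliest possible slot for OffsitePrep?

OffsitePrep is available from 4pm.
OffsitePrep at 4pm is achievable: OffsitePrep -> 4pm; Planning -> 3pm; One-on-one -> 5pm; AllHands -> 3pm; Standup -> 2pm; Postmortem -> 2pm; VendorCall -> 4pm; Roadmap -> 9pm; Budget -> 6pm.

4pm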